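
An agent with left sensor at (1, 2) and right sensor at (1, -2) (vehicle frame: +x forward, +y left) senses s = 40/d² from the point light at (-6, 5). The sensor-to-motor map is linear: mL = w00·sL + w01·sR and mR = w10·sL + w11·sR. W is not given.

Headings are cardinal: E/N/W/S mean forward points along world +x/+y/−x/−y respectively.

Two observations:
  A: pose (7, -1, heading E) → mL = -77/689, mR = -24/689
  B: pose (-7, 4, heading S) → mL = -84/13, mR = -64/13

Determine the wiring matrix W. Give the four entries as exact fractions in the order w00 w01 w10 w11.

-1 1/2 -1 1

obs A: pose=(7,-1,E) → sL=10/53, sR=2/13, mL=-77/689, mR=-24/689
obs B: pose=(-7,4,S) → sL=8, sR=40/13, mL=-84/13, mR=-64/13
sensor matrix S = [[10/53, 2/13], [8, 40/13]]; det S = -448/689
solve [mL_A; mL_B] = S·[w00; w01] and [mR_A; mR_B] = S·[w10; w11]:
  w00 = -1, w01 = 1/2, w10 = -1, w11 = 1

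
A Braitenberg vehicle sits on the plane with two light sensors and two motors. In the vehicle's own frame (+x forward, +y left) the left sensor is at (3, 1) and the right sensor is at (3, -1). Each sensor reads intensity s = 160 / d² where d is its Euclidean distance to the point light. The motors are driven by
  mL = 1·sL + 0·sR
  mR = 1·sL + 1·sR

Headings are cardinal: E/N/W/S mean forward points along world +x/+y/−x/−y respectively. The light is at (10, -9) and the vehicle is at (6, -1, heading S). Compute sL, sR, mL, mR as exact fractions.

left sensor world pos  = (7, -4); dL² = 34
right sensor world pos = (5, -4); dR² = 50
sL = 160/34 = 80/17
sR = 160/50 = 16/5
mL = 1·sL + 0·sR = 80/17
mR = 1·sL + 1·sR = 672/85

80/17 16/5 80/17 672/85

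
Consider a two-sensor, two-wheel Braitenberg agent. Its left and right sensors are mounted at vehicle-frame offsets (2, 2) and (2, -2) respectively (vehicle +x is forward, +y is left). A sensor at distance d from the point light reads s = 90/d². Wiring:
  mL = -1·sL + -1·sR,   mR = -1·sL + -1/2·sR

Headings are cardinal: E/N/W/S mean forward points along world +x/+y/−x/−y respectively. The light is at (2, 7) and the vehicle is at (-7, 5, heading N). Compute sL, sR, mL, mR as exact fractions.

90/121 90/49 -15300/5929 -9855/5929

left sensor world pos  = (-9, 7); dL² = 121
right sensor world pos = (-5, 7); dR² = 49
sL = 90/121 = 90/121
sR = 90/49 = 90/49
mL = -1·sL + -1·sR = -15300/5929
mR = -1·sL + -1/2·sR = -9855/5929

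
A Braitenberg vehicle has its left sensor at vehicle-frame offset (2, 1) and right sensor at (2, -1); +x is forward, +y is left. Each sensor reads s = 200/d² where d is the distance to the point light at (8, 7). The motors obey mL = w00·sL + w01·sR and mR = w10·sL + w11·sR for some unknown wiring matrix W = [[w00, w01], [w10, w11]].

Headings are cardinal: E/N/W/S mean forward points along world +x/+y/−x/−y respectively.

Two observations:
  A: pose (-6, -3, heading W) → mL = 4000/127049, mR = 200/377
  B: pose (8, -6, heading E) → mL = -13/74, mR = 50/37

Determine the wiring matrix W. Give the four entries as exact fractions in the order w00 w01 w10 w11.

obs A: pose=(-6,-3,W) → sL=200/377, sR=200/337, mL=4000/127049, mR=200/377
obs B: pose=(8,-6,E) → sL=50/37, sR=1, mL=-13/74, mR=50/37
sensor matrix S = [[200/377, 200/337], [50/37, 1]]; det S = -1276200/4700813
solve [mL_A; mL_B] = S·[w00; w01] and [mR_A; mR_B] = S·[w10; w11]:
  w00 = -1/2, w01 = 1/2, w10 = 1, w11 = 0

-1/2 1/2 1 0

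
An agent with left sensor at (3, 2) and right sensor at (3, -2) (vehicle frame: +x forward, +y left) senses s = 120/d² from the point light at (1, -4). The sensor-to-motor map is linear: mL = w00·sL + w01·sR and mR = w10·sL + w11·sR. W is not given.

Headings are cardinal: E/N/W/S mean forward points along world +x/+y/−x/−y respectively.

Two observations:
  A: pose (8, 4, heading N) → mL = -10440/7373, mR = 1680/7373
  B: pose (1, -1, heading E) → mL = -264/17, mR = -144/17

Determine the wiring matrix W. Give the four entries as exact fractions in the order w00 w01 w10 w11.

-1 -1 1 -1

obs A: pose=(8,4,N) → sL=60/73, sR=60/101, mL=-10440/7373, mR=1680/7373
obs B: pose=(1,-1,E) → sL=60/17, sR=12, mL=-264/17, mR=-144/17
sensor matrix S = [[60/73, 60/101], [60/17, 12]]; det S = 973440/125341
solve [mL_A; mL_B] = S·[w00; w01] and [mR_A; mR_B] = S·[w10; w11]:
  w00 = -1, w01 = -1, w10 = 1, w11 = -1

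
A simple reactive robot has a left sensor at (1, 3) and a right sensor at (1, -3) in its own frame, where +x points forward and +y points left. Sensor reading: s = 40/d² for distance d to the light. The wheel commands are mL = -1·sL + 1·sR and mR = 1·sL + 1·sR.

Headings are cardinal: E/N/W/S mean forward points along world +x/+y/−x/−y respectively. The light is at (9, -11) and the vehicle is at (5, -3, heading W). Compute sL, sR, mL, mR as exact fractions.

4/5 20/73 -192/365 392/365

left sensor world pos  = (4, -6); dL² = 50
right sensor world pos = (4, 0); dR² = 146
sL = 40/50 = 4/5
sR = 40/146 = 20/73
mL = -1·sL + 1·sR = -192/365
mR = 1·sL + 1·sR = 392/365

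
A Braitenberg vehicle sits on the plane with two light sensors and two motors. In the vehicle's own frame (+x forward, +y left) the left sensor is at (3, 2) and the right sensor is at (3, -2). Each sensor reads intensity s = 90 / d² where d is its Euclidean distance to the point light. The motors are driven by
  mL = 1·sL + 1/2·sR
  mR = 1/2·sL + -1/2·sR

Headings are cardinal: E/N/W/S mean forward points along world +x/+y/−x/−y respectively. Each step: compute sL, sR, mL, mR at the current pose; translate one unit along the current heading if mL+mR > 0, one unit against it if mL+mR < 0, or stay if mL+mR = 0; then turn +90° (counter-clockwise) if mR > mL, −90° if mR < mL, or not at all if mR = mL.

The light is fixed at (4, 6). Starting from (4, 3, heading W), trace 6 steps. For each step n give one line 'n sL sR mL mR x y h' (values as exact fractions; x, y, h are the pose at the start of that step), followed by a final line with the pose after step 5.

0 45/17 9 243/34 -54/17 4 3 W
1 10 90 55 -40 3 3 N
2 45/2 9/2 99/4 9 3 4 E
3 90/29 90/29 135/29 0 4 4 S
4 45/17 9 243/34 -54/17 4 3 W
5 10 90 55 -40 3 3 N
final 3 4 E

n=0: pose=(4,3,W); sL=45/17, sR=9; mL=243/34, mR=-54/17; mL+mR=135/34 → advance +1; mR−mL=-351/34 → turn -1·90°
n=1: pose=(3,3,N); sL=10, sR=90; mL=55, mR=-40; mL+mR=15 → advance +1; mR−mL=-95 → turn -1·90°
n=2: pose=(3,4,E); sL=45/2, sR=9/2; mL=99/4, mR=9; mL+mR=135/4 → advance +1; mR−mL=-63/4 → turn -1·90°
n=3: pose=(4,4,S); sL=90/29, sR=90/29; mL=135/29, mR=0; mL+mR=135/29 → advance +1; mR−mL=-135/29 → turn -1·90°
n=4: pose=(4,3,W); sL=45/17, sR=9; mL=243/34, mR=-54/17; mL+mR=135/34 → advance +1; mR−mL=-351/34 → turn -1·90°
n=5: pose=(3,3,N); sL=10, sR=90; mL=55, mR=-40; mL+mR=15 → advance +1; mR−mL=-95 → turn -1·90°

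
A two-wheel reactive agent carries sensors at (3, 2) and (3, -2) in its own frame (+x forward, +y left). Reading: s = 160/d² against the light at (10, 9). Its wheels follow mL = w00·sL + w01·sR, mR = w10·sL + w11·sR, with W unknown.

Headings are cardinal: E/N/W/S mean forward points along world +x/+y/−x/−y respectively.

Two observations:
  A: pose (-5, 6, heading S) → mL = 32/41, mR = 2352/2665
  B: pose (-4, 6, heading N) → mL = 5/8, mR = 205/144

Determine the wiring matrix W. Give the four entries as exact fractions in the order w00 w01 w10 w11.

obs A: pose=(-5,6,S) → sL=32/41, sR=32/65, mL=32/41, mR=2352/2665
obs B: pose=(-4,6,N) → sL=5/8, sR=10/9, mL=5/8, mR=205/144
sensor matrix S = [[32/41, 32/65], [5/8, 10/9]]; det S = 2684/4797
solve [mL_A; mL_B] = S·[w00; w01] and [mR_A; mR_B] = S·[w10; w11]:
  w00 = 1, w01 = 0, w10 = 1/2, w11 = 1

1 0 1/2 1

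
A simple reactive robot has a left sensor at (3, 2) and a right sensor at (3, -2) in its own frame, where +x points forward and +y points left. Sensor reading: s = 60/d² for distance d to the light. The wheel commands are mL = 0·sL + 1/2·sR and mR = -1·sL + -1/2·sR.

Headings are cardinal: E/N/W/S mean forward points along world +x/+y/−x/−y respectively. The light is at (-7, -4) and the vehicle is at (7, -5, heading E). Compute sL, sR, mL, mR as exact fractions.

6/29 30/149 15/149 -1329/4321

left sensor world pos  = (10, -3); dL² = 290
right sensor world pos = (10, -7); dR² = 298
sL = 60/290 = 6/29
sR = 60/298 = 30/149
mL = 0·sL + 1/2·sR = 15/149
mR = -1·sL + -1/2·sR = -1329/4321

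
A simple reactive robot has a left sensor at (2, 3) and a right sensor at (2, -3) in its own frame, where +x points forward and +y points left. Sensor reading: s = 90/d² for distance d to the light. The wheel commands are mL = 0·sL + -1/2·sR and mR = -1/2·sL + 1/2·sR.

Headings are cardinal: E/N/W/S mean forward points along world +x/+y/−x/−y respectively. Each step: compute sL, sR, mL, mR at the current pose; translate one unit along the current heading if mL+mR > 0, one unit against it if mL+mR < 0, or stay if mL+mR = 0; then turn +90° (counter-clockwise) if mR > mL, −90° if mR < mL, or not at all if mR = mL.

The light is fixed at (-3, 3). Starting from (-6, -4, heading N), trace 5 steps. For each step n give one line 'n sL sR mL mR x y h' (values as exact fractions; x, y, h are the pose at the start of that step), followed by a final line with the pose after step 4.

n=0: pose=(-6,-4,N); sL=90/61, sR=18/5; mL=-9/5, mR=324/305; mL+mR=-45/61 → advance -1; mR−mL=873/305 → turn +1·90°
n=1: pose=(-6,-5,W); sL=45/73, sR=9/5; mL=-9/10, mR=216/365; mL+mR=-45/146 → advance -1; mR−mL=1089/730 → turn +1·90°
n=2: pose=(-5,-5,S); sL=90/101, sR=18/25; mL=-9/25, mR=-216/2525; mL+mR=-45/101 → advance -1; mR−mL=693/2525 → turn +1·90°
n=3: pose=(-5,-4,E); sL=45/8, sR=9/10; mL=-9/20, mR=-189/80; mL+mR=-45/16 → advance -1; mR−mL=-153/80 → turn -1·90°
n=4: pose=(-6,-4,S); sL=10/9, sR=10/13; mL=-5/13, mR=-20/117; mL+mR=-5/9 → advance -1; mR−mL=25/117 → turn +1·90°

0 90/61 18/5 -9/5 324/305 -6 -4 N
1 45/73 9/5 -9/10 216/365 -6 -5 W
2 90/101 18/25 -9/25 -216/2525 -5 -5 S
3 45/8 9/10 -9/20 -189/80 -5 -4 E
4 10/9 10/13 -5/13 -20/117 -6 -4 S
final -6 -3 E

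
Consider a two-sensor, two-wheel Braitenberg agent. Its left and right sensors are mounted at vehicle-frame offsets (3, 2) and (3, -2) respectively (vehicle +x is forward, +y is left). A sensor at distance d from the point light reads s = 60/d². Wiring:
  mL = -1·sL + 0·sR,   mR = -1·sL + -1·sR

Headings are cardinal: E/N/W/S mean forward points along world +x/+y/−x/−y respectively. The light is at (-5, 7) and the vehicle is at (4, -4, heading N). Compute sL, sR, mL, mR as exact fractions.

60/113 12/37 -60/113 -3576/4181

left sensor world pos  = (2, -1); dL² = 113
right sensor world pos = (6, -1); dR² = 185
sL = 60/113 = 60/113
sR = 60/185 = 12/37
mL = -1·sL + 0·sR = -60/113
mR = -1·sL + -1·sR = -3576/4181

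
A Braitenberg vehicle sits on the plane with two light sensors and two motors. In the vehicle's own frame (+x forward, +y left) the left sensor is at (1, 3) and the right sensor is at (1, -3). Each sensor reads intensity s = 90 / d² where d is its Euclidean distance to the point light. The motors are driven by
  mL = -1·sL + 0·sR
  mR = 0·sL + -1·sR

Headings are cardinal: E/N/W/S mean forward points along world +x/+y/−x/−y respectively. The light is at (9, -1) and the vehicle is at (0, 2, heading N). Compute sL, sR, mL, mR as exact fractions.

left sensor world pos  = (-3, 3); dL² = 160
right sensor world pos = (3, 3); dR² = 52
sL = 90/160 = 9/16
sR = 90/52 = 45/26
mL = -1·sL + 0·sR = -9/16
mR = 0·sL + -1·sR = -45/26

9/16 45/26 -9/16 -45/26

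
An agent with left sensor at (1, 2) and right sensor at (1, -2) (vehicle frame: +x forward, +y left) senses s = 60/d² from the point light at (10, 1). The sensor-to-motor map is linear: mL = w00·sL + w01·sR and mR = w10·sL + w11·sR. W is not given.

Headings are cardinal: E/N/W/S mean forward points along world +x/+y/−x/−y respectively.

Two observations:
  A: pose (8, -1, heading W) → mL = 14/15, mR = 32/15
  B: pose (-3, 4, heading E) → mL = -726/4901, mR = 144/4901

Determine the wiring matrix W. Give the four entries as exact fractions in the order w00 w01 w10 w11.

-1 1/2 -1/2 1/2

obs A: pose=(8,-1,W) → sL=12/5, sR=20/3, mL=14/15, mR=32/15
obs B: pose=(-3,4,E) → sL=60/169, sR=12/29, mL=-726/4901, mR=144/4901
sensor matrix S = [[12/5, 20/3], [60/169, 12/29]]; det S = -33664/24505
solve [mL_A; mL_B] = S·[w00; w01] and [mR_A; mR_B] = S·[w10; w11]:
  w00 = -1, w01 = 1/2, w10 = -1/2, w11 = 1/2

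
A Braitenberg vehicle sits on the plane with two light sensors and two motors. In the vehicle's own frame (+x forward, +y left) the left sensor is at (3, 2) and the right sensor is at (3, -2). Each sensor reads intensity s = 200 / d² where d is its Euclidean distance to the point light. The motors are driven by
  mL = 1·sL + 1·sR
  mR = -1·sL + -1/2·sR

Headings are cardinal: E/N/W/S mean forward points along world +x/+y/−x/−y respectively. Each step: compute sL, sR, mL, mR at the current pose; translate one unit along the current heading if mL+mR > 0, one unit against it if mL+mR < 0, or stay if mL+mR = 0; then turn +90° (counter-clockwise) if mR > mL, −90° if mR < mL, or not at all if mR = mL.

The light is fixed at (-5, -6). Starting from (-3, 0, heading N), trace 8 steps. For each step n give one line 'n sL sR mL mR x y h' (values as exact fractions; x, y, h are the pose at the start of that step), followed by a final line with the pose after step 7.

0 200/81 200/97 35600/7857 -27500/7857 -3 0 N
1 100/53 4 312/53 -206/53 -3 1 E
2 200/41 200/17 11600/697 -7500/697 -2 1 S
3 25/2 25/8 125/8 -225/16 -2 0 W
4 200/81 200/97 35600/7857 -27500/7857 -3 0 N
5 100/53 4 312/53 -206/53 -3 1 E
6 200/41 200/17 11600/697 -7500/697 -2 1 S
7 25/2 25/8 125/8 -225/16 -2 0 W
final -3 0 N

n=0: pose=(-3,0,N); sL=200/81, sR=200/97; mL=35600/7857, mR=-27500/7857; mL+mR=100/97 → advance +1; mR−mL=-63100/7857 → turn -1·90°
n=1: pose=(-3,1,E); sL=100/53, sR=4; mL=312/53, mR=-206/53; mL+mR=2 → advance +1; mR−mL=-518/53 → turn -1·90°
n=2: pose=(-2,1,S); sL=200/41, sR=200/17; mL=11600/697, mR=-7500/697; mL+mR=100/17 → advance +1; mR−mL=-19100/697 → turn -1·90°
n=3: pose=(-2,0,W); sL=25/2, sR=25/8; mL=125/8, mR=-225/16; mL+mR=25/16 → advance +1; mR−mL=-475/16 → turn -1·90°
n=4: pose=(-3,0,N); sL=200/81, sR=200/97; mL=35600/7857, mR=-27500/7857; mL+mR=100/97 → advance +1; mR−mL=-63100/7857 → turn -1·90°
n=5: pose=(-3,1,E); sL=100/53, sR=4; mL=312/53, mR=-206/53; mL+mR=2 → advance +1; mR−mL=-518/53 → turn -1·90°
n=6: pose=(-2,1,S); sL=200/41, sR=200/17; mL=11600/697, mR=-7500/697; mL+mR=100/17 → advance +1; mR−mL=-19100/697 → turn -1·90°
n=7: pose=(-2,0,W); sL=25/2, sR=25/8; mL=125/8, mR=-225/16; mL+mR=25/16 → advance +1; mR−mL=-475/16 → turn -1·90°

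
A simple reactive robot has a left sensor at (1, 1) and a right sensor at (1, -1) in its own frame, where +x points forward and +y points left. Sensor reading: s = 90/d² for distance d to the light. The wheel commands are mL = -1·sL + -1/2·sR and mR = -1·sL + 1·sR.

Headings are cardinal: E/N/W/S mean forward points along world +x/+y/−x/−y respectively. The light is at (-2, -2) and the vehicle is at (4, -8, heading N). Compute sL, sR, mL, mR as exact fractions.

left sensor world pos  = (3, -7); dL² = 50
right sensor world pos = (5, -7); dR² = 74
sL = 90/50 = 9/5
sR = 90/74 = 45/37
mL = -1·sL + -1/2·sR = -891/370
mR = -1·sL + 1·sR = -108/185

9/5 45/37 -891/370 -108/185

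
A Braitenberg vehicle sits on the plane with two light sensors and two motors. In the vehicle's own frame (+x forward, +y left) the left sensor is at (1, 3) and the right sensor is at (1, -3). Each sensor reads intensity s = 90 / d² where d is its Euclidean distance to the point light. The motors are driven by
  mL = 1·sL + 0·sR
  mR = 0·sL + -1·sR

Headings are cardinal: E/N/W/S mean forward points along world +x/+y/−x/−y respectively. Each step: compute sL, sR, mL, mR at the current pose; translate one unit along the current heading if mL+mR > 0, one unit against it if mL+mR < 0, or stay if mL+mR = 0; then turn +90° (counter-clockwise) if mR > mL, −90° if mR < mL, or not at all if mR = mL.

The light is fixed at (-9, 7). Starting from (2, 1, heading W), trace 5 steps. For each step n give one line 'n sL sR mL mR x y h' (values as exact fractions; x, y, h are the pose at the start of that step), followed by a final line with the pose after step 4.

n=0: pose=(2,1,W); sL=90/181, sR=90/109; mL=90/181, mR=-90/109; mL+mR=-6480/19729 → advance -1; mR−mL=-26100/19729 → turn -1·90°
n=1: pose=(3,1,N); sL=45/53, sR=9/25; mL=45/53, mR=-9/25; mL+mR=648/1325 → advance +1; mR−mL=-1602/1325 → turn -1·90°
n=2: pose=(3,2,E); sL=90/173, sR=90/233; mL=90/173, mR=-90/233; mL+mR=5400/40309 → advance +1; mR−mL=-36540/40309 → turn -1·90°
n=3: pose=(4,2,S); sL=45/146, sR=45/68; mL=45/146, mR=-45/68; mL+mR=-1755/4964 → advance -1; mR−mL=-4815/4964 → turn -1·90°
n=4: pose=(4,3,W); sL=90/193, sR=18/29; mL=90/193, mR=-18/29; mL+mR=-864/5597 → advance -1; mR−mL=-6084/5597 → turn -1·90°

0 90/181 90/109 90/181 -90/109 2 1 W
1 45/53 9/25 45/53 -9/25 3 1 N
2 90/173 90/233 90/173 -90/233 3 2 E
3 45/146 45/68 45/146 -45/68 4 2 S
4 90/193 18/29 90/193 -18/29 4 3 W
final 5 3 N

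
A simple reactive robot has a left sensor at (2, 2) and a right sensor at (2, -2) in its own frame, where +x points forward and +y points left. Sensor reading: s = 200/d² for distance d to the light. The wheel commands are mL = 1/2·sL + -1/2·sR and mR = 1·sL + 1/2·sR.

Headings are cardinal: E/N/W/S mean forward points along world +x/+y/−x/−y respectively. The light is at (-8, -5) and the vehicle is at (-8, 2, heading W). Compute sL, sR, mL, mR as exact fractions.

left sensor world pos  = (-10, 0); dL² = 29
right sensor world pos = (-10, 4); dR² = 85
sL = 200/29 = 200/29
sR = 200/85 = 40/17
mL = 1/2·sL + -1/2·sR = 1120/493
mR = 1·sL + 1/2·sR = 3980/493

200/29 40/17 1120/493 3980/493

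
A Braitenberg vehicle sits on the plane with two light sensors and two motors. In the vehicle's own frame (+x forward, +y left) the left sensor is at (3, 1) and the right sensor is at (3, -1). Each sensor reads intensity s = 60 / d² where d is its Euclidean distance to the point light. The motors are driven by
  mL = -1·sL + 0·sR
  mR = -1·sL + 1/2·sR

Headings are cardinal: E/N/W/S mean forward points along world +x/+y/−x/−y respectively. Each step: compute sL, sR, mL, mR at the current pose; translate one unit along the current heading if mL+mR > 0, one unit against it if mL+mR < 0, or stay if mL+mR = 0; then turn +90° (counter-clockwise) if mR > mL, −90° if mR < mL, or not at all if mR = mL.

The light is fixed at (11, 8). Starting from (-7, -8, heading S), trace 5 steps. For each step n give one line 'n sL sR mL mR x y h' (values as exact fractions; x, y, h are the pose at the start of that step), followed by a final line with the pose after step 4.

0 6/65 30/361 -6/65 -1191/23465 -7 -8 S
1 60/421 60/481 -60/421 -16230/202501 -7 -7 E
2 15/136 5/39 -15/136 -245/5304 -8 -7 N
3 60/773 60/709 -60/773 -19350/548057 -8 -8 W
4 6/65 30/361 -6/65 -1191/23465 -7 -8 S
final -7 -7 E

n=0: pose=(-7,-8,S); sL=6/65, sR=30/361; mL=-6/65, mR=-1191/23465; mL+mR=-3357/23465 → advance -1; mR−mL=15/361 → turn +1·90°
n=1: pose=(-7,-7,E); sL=60/421, sR=60/481; mL=-60/421, mR=-16230/202501; mL+mR=-45090/202501 → advance -1; mR−mL=30/481 → turn +1·90°
n=2: pose=(-8,-7,N); sL=15/136, sR=5/39; mL=-15/136, mR=-245/5304; mL+mR=-415/2652 → advance -1; mR−mL=5/78 → turn +1·90°
n=3: pose=(-8,-8,W); sL=60/773, sR=60/709; mL=-60/773, mR=-19350/548057; mL+mR=-61890/548057 → advance -1; mR−mL=30/709 → turn +1·90°
n=4: pose=(-7,-8,S); sL=6/65, sR=30/361; mL=-6/65, mR=-1191/23465; mL+mR=-3357/23465 → advance -1; mR−mL=15/361 → turn +1·90°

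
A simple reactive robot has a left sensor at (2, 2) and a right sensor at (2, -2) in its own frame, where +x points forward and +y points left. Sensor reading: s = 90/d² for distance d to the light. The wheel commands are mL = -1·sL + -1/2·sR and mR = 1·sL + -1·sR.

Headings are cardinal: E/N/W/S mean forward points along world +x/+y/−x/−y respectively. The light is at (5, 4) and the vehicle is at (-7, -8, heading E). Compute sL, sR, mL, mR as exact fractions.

left sensor world pos  = (-5, -6); dL² = 200
right sensor world pos = (-5, -10); dR² = 296
sL = 90/200 = 9/20
sR = 90/296 = 45/148
mL = -1·sL + -1/2·sR = -891/1480
mR = 1·sL + -1·sR = 27/185

9/20 45/148 -891/1480 27/185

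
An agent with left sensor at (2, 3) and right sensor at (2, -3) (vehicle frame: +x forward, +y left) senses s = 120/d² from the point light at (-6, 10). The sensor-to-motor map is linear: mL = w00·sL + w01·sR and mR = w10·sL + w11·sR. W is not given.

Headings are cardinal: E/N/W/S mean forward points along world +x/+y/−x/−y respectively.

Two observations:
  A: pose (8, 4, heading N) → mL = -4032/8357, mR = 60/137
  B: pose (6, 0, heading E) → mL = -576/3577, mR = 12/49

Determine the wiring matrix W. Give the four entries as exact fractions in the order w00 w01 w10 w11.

-1 1 1/2 0

obs A: pose=(8,4,N) → sL=120/137, sR=24/61, mL=-4032/8357, mR=60/137
obs B: pose=(6,0,E) → sL=24/49, sR=24/73, mL=-576/3577, mR=12/49
sensor matrix S = [[120/137, 24/61], [24/49, 24/73]]; det S = 2847744/29892989
solve [mL_A; mL_B] = S·[w00; w01] and [mR_A; mR_B] = S·[w10; w11]:
  w00 = -1, w01 = 1, w10 = 1/2, w11 = 0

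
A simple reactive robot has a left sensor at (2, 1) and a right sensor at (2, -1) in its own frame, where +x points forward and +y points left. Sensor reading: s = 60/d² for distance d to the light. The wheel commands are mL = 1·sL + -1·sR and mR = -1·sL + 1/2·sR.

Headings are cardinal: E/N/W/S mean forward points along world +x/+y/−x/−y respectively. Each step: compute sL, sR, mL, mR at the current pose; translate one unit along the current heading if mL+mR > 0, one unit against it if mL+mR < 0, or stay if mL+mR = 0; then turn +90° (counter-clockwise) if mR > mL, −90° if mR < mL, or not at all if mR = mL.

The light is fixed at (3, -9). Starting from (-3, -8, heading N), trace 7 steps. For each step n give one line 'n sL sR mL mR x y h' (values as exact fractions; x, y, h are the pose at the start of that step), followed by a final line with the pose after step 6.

n=0: pose=(-3,-8,N); sL=30/29, sR=30/17; mL=-360/493, mR=-75/493; mL+mR=-15/17 → advance -1; mR−mL=285/493 → turn +1·90°
n=1: pose=(-3,-9,W); sL=12/13, sR=12/13; mL=0, mR=-6/13; mL+mR=-6/13 → advance -1; mR−mL=-6/13 → turn -1·90°
n=2: pose=(-2,-9,N); sL=3/2, sR=3; mL=-3/2, mR=0; mL+mR=-3/2 → advance -1; mR−mL=3/2 → turn +1·90°
n=3: pose=(-2,-10,W); sL=60/53, sR=60/49; mL=-240/2597, mR=-1350/2597; mL+mR=-30/49 → advance -1; mR−mL=-1110/2597 → turn -1·90°
n=4: pose=(-1,-10,N); sL=30/13, sR=6; mL=-48/13, mR=9/13; mL+mR=-3 → advance -1; mR−mL=57/13 → turn +1·90°
n=5: pose=(-1,-11,W); sL=4/3, sR=60/37; mL=-32/111, mR=-58/111; mL+mR=-30/37 → advance -1; mR−mL=-26/111 → turn -1·90°
n=6: pose=(0,-11,N); sL=15/4, sR=15; mL=-45/4, mR=15/4; mL+mR=-15/2 → advance -1; mR−mL=15 → turn +1·90°

0 30/29 30/17 -360/493 -75/493 -3 -8 N
1 12/13 12/13 0 -6/13 -3 -9 W
2 3/2 3 -3/2 0 -2 -9 N
3 60/53 60/49 -240/2597 -1350/2597 -2 -10 W
4 30/13 6 -48/13 9/13 -1 -10 N
5 4/3 60/37 -32/111 -58/111 -1 -11 W
6 15/4 15 -45/4 15/4 0 -11 N
final 0 -12 W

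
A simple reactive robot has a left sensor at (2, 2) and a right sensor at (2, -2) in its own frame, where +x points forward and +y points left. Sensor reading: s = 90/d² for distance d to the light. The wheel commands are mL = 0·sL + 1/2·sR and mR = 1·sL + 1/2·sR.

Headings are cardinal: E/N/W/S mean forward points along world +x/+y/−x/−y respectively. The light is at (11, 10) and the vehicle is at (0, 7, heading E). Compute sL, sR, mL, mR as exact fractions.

45/41 45/53 45/106 6615/4346

left sensor world pos  = (2, 9); dL² = 82
right sensor world pos = (2, 5); dR² = 106
sL = 90/82 = 45/41
sR = 90/106 = 45/53
mL = 0·sL + 1/2·sR = 45/106
mR = 1·sL + 1/2·sR = 6615/4346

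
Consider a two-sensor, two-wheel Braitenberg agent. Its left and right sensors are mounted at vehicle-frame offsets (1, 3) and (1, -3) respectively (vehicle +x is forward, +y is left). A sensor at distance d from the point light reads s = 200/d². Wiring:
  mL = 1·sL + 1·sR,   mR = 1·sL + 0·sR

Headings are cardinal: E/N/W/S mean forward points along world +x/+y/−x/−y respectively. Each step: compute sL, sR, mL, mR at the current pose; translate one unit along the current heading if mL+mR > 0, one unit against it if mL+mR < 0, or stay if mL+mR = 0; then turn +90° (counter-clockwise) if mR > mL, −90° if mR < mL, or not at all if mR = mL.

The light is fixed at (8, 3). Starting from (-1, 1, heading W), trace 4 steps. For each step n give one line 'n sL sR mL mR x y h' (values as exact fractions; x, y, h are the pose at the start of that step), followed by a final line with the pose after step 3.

0 8/5 200/101 1808/505 8/5 -1 1 W
1 20/17 4 88/17 20/17 -2 1 N
2 40/17 200/97 7280/1649 40/17 -2 2 E
3 5 50/37 235/37 5 -1 2 S
final -1 1 W

n=0: pose=(-1,1,W); sL=8/5, sR=200/101; mL=1808/505, mR=8/5; mL+mR=2616/505 → advance +1; mR−mL=-200/101 → turn -1·90°
n=1: pose=(-2,1,N); sL=20/17, sR=4; mL=88/17, mR=20/17; mL+mR=108/17 → advance +1; mR−mL=-4 → turn -1·90°
n=2: pose=(-2,2,E); sL=40/17, sR=200/97; mL=7280/1649, mR=40/17; mL+mR=11160/1649 → advance +1; mR−mL=-200/97 → turn -1·90°
n=3: pose=(-1,2,S); sL=5, sR=50/37; mL=235/37, mR=5; mL+mR=420/37 → advance +1; mR−mL=-50/37 → turn -1·90°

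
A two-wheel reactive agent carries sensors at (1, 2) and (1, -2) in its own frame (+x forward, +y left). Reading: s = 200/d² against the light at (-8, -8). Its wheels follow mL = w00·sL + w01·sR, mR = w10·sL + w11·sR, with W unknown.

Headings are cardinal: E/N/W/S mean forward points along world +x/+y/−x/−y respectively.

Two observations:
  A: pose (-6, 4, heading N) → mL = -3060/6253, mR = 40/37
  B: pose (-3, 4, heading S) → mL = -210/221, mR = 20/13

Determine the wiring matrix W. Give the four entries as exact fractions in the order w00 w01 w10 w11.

1/2 -1 0 1

obs A: pose=(-6,4,N) → sL=200/169, sR=40/37, mL=-3060/6253, mR=40/37
obs B: pose=(-3,4,S) → sL=20/17, sR=20/13, mL=-210/221, mR=20/13
sensor matrix S = [[200/169, 40/37], [20/17, 20/13]]; det S = 758400/1381913
solve [mL_A; mL_B] = S·[w00; w01] and [mR_A; mR_B] = S·[w10; w11]:
  w00 = 1/2, w01 = -1, w10 = 0, w11 = 1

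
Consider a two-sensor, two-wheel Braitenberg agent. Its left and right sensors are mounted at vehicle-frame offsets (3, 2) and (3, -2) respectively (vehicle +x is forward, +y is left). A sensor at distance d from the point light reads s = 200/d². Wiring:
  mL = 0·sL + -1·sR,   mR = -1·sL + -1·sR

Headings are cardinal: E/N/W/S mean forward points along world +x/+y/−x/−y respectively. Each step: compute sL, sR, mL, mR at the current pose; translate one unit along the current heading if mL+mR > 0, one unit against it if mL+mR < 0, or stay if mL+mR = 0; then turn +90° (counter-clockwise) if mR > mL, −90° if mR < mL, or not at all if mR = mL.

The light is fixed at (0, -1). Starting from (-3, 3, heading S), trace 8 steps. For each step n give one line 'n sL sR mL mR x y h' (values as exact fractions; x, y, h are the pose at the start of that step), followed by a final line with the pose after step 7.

n=0: pose=(-3,3,S); sL=100, sR=100/13; mL=-100/13, mR=-1400/13; mL+mR=-1500/13 → advance -1; mR−mL=-100 → turn -1·90°
n=1: pose=(-3,4,W); sL=40/9, sR=40/17; mL=-40/17, mR=-1040/153; mL+mR=-1400/153 → advance -1; mR−mL=-40/9 → turn -1·90°
n=2: pose=(-2,4,N); sL=5/2, sR=25/8; mL=-25/8, mR=-45/8; mL+mR=-35/4 → advance -1; mR−mL=-5/2 → turn -1·90°
n=3: pose=(-2,3,E); sL=200/37, sR=40; mL=-40, mR=-1680/37; mL+mR=-3160/37 → advance -1; mR−mL=-200/37 → turn -1·90°
n=4: pose=(-3,3,S); sL=100, sR=100/13; mL=-100/13, mR=-1400/13; mL+mR=-1500/13 → advance -1; mR−mL=-100 → turn -1·90°
n=5: pose=(-3,4,W); sL=40/9, sR=40/17; mL=-40/17, mR=-1040/153; mL+mR=-1400/153 → advance -1; mR−mL=-40/9 → turn -1·90°
n=6: pose=(-2,4,N); sL=5/2, sR=25/8; mL=-25/8, mR=-45/8; mL+mR=-35/4 → advance -1; mR−mL=-5/2 → turn -1·90°
n=7: pose=(-2,3,E); sL=200/37, sR=40; mL=-40, mR=-1680/37; mL+mR=-3160/37 → advance -1; mR−mL=-200/37 → turn -1·90°

0 100 100/13 -100/13 -1400/13 -3 3 S
1 40/9 40/17 -40/17 -1040/153 -3 4 W
2 5/2 25/8 -25/8 -45/8 -2 4 N
3 200/37 40 -40 -1680/37 -2 3 E
4 100 100/13 -100/13 -1400/13 -3 3 S
5 40/9 40/17 -40/17 -1040/153 -3 4 W
6 5/2 25/8 -25/8 -45/8 -2 4 N
7 200/37 40 -40 -1680/37 -2 3 E
final -3 3 S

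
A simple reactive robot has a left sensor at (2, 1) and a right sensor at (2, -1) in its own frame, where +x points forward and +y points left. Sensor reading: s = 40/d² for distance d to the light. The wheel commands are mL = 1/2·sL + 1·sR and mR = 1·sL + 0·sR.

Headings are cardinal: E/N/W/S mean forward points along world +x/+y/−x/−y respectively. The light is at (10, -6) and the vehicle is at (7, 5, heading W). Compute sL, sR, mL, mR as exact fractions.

left sensor world pos  = (5, 4); dL² = 125
right sensor world pos = (5, 6); dR² = 169
sL = 40/125 = 8/25
sR = 40/169 = 40/169
mL = 1/2·sL + 1·sR = 1676/4225
mR = 1·sL + 0·sR = 8/25

8/25 40/169 1676/4225 8/25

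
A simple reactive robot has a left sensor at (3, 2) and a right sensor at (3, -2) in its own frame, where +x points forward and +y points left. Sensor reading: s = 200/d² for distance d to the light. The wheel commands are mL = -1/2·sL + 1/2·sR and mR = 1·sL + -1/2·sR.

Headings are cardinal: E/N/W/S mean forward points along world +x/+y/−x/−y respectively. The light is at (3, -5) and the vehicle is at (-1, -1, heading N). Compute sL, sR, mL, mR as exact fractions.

left sensor world pos  = (-3, 2); dL² = 85
right sensor world pos = (1, 2); dR² = 53
sL = 200/85 = 40/17
sR = 200/53 = 200/53
mL = -1/2·sL + 1/2·sR = 640/901
mR = 1·sL + -1/2·sR = 420/901

40/17 200/53 640/901 420/901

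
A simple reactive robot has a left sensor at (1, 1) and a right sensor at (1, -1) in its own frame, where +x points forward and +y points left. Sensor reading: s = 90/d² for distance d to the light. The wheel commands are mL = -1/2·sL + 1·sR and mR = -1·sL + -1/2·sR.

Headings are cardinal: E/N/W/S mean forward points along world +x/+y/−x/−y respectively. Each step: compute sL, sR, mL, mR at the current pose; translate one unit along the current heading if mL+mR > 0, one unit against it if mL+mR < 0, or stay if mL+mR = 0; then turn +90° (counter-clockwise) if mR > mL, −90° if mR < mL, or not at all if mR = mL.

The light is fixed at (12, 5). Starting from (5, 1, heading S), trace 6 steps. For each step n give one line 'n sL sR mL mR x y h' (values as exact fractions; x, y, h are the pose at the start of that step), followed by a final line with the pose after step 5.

n=0: pose=(5,1,S); sL=90/61, sR=90/89; mL=1485/5429, mR=-10755/5429; mL+mR=-9270/5429 → advance -1; mR−mL=-12240/5429 → turn -1·90°
n=1: pose=(5,2,W); sL=9/8, sR=45/34; mL=207/272, mR=-243/136; mL+mR=-279/272 → advance -1; mR−mL=-693/272 → turn -1·90°
n=2: pose=(6,2,N); sL=90/53, sR=90/29; mL=3465/1537, mR=-4995/1537; mL+mR=-1530/1537 → advance -1; mR−mL=-8460/1537 → turn -1·90°
n=3: pose=(6,1,E); sL=45/17, sR=9/5; mL=81/170, mR=-603/170; mL+mR=-261/85 → advance -1; mR−mL=-342/85 → turn -1·90°
n=4: pose=(5,1,S); sL=90/61, sR=90/89; mL=1485/5429, mR=-10755/5429; mL+mR=-9270/5429 → advance -1; mR−mL=-12240/5429 → turn -1·90°
n=5: pose=(5,2,W); sL=9/8, sR=45/34; mL=207/272, mR=-243/136; mL+mR=-279/272 → advance -1; mR−mL=-693/272 → turn -1·90°

0 90/61 90/89 1485/5429 -10755/5429 5 1 S
1 9/8 45/34 207/272 -243/136 5 2 W
2 90/53 90/29 3465/1537 -4995/1537 6 2 N
3 45/17 9/5 81/170 -603/170 6 1 E
4 90/61 90/89 1485/5429 -10755/5429 5 1 S
5 9/8 45/34 207/272 -243/136 5 2 W
final 6 2 N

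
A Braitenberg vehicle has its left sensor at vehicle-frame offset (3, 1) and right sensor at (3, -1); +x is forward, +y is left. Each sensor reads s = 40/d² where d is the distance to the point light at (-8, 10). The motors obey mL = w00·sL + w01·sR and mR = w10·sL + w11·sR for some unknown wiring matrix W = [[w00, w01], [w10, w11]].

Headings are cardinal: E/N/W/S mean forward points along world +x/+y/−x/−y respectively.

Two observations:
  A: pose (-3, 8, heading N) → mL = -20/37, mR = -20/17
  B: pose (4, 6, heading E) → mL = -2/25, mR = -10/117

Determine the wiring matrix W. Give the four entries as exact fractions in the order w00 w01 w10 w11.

obs A: pose=(-3,8,N) → sL=40/17, sR=40/37, mL=-20/37, mR=-20/17
obs B: pose=(4,6,E) → sL=20/117, sR=4/25, mL=-2/25, mR=-10/117
sensor matrix S = [[40/17, 40/37], [20/117, 4/25]]; det S = 70528/367965
solve [mL_A; mL_B] = S·[w00; w01] and [mR_A; mR_B] = S·[w10; w11]:
  w00 = 0, w01 = -1/2, w10 = -1/2, w11 = 0

0 -1/2 -1/2 0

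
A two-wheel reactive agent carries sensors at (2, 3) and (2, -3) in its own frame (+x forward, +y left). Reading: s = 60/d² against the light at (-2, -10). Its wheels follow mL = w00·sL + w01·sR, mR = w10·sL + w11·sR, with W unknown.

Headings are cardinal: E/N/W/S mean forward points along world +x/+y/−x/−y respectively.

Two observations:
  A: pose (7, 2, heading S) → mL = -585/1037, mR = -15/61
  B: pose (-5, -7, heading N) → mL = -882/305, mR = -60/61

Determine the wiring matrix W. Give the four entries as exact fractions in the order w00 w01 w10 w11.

-1/2 -1 -1 0

obs A: pose=(7,2,S) → sL=15/61, sR=15/34, mL=-585/1037, mR=-15/61
obs B: pose=(-5,-7,N) → sL=60/61, sR=12/5, mL=-882/305, mR=-60/61
sensor matrix S = [[15/61, 15/34], [60/61, 12/5]]; det S = 162/1037
solve [mL_A; mL_B] = S·[w00; w01] and [mR_A; mR_B] = S·[w10; w11]:
  w00 = -1/2, w01 = -1, w10 = -1, w11 = 0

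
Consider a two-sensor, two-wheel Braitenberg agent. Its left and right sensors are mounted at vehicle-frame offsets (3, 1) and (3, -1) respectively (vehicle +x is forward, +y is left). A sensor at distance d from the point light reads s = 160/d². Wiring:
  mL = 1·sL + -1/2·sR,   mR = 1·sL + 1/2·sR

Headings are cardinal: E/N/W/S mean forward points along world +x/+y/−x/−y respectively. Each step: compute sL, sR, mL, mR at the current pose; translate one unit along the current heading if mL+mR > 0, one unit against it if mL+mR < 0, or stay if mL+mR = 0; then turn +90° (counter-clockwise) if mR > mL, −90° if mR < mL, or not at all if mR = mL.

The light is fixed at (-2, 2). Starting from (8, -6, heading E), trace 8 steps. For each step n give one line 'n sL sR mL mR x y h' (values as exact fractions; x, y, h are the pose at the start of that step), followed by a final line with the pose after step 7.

0 80/109 16/25 1128/2725 2872/2725 8 -6 E
1 32/25 160/169 3408/4225 7408/4225 9 -6 N
2 5/4 8/5 9/20 41/20 9 -5 W
3 160/221 160/181 11280/40001 46640/40001 8 -5 S
4 80/109 16/25 1128/2725 2872/2725 8 -6 E
5 32/25 160/169 3408/4225 7408/4225 9 -6 N
6 5/4 8/5 9/20 41/20 9 -5 W
7 160/221 160/181 11280/40001 46640/40001 8 -5 S
final 8 -6 E

n=0: pose=(8,-6,E); sL=80/109, sR=16/25; mL=1128/2725, mR=2872/2725; mL+mR=160/109 → advance +1; mR−mL=16/25 → turn +1·90°
n=1: pose=(9,-6,N); sL=32/25, sR=160/169; mL=3408/4225, mR=7408/4225; mL+mR=64/25 → advance +1; mR−mL=160/169 → turn +1·90°
n=2: pose=(9,-5,W); sL=5/4, sR=8/5; mL=9/20, mR=41/20; mL+mR=5/2 → advance +1; mR−mL=8/5 → turn +1·90°
n=3: pose=(8,-5,S); sL=160/221, sR=160/181; mL=11280/40001, mR=46640/40001; mL+mR=320/221 → advance +1; mR−mL=160/181 → turn +1·90°
n=4: pose=(8,-6,E); sL=80/109, sR=16/25; mL=1128/2725, mR=2872/2725; mL+mR=160/109 → advance +1; mR−mL=16/25 → turn +1·90°
n=5: pose=(9,-6,N); sL=32/25, sR=160/169; mL=3408/4225, mR=7408/4225; mL+mR=64/25 → advance +1; mR−mL=160/169 → turn +1·90°
n=6: pose=(9,-5,W); sL=5/4, sR=8/5; mL=9/20, mR=41/20; mL+mR=5/2 → advance +1; mR−mL=8/5 → turn +1·90°
n=7: pose=(8,-5,S); sL=160/221, sR=160/181; mL=11280/40001, mR=46640/40001; mL+mR=320/221 → advance +1; mR−mL=160/181 → turn +1·90°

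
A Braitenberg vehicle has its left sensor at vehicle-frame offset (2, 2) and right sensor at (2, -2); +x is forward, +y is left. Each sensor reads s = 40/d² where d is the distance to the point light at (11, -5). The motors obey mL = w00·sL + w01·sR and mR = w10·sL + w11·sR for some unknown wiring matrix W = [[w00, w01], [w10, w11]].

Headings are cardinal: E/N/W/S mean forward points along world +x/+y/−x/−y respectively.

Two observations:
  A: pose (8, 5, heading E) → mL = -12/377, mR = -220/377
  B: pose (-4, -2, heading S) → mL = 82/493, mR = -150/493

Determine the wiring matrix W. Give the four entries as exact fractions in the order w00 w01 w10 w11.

1 -1/2 -1 -1/2

obs A: pose=(8,5,E) → sL=8/29, sR=8/13, mL=-12/377, mR=-220/377
obs B: pose=(-4,-2,S) → sL=4/17, sR=4/29, mL=82/493, mR=-150/493
sensor matrix S = [[8/29, 8/13], [4/17, 4/29]]; det S = -19840/185861
solve [mL_A; mL_B] = S·[w00; w01] and [mR_A; mR_B] = S·[w10; w11]:
  w00 = 1, w01 = -1/2, w10 = -1, w11 = -1/2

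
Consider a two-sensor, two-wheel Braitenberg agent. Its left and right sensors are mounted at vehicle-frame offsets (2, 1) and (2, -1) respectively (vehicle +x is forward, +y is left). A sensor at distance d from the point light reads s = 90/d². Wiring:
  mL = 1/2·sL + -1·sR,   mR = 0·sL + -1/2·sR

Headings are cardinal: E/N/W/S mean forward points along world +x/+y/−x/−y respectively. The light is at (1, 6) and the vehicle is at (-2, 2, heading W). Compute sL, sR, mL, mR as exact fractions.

9/5 45/17 -297/170 -45/34

left sensor world pos  = (-4, 1); dL² = 50
right sensor world pos = (-4, 3); dR² = 34
sL = 90/50 = 9/5
sR = 90/34 = 45/17
mL = 1/2·sL + -1·sR = -297/170
mR = 0·sL + -1/2·sR = -45/34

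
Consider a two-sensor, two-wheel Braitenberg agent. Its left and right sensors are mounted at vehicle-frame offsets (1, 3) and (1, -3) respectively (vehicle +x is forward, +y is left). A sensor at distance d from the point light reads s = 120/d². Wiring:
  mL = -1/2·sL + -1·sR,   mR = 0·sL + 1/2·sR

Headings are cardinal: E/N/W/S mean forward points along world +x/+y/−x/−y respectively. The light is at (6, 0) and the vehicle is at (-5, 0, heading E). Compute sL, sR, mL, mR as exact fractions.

left sensor world pos  = (-4, 3); dL² = 109
right sensor world pos = (-4, -3); dR² = 109
sL = 120/109 = 120/109
sR = 120/109 = 120/109
mL = -1/2·sL + -1·sR = -180/109
mR = 0·sL + 1/2·sR = 60/109

120/109 120/109 -180/109 60/109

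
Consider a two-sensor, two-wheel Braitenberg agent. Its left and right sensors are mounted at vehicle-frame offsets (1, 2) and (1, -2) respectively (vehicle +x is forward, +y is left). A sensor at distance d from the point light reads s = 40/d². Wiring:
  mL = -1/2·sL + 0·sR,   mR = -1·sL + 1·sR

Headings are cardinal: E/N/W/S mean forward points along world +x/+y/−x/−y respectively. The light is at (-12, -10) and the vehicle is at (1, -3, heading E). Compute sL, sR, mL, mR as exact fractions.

left sensor world pos  = (2, -1); dL² = 277
right sensor world pos = (2, -5); dR² = 221
sL = 40/277 = 40/277
sR = 40/221 = 40/221
mL = -1/2·sL + 0·sR = -20/277
mR = -1·sL + 1·sR = 2240/61217

40/277 40/221 -20/277 2240/61217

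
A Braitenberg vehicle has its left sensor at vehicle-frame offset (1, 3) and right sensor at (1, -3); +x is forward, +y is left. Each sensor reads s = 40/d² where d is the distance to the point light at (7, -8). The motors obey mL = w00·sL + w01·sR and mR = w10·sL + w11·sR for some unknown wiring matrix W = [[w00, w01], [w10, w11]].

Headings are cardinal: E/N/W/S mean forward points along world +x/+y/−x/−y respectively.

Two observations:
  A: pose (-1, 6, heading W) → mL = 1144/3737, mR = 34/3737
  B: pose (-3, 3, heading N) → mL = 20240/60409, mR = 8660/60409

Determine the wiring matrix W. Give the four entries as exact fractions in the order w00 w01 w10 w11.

obs A: pose=(-1,6,W) → sL=20/101, sR=4/37, mL=1144/3737, mR=34/3737
obs B: pose=(-3,3,N) → sL=40/313, sR=40/193, mL=20240/60409, mR=8660/60409
sensor matrix S = [[20/101, 4/37], [40/313, 40/193]]; det S = 6145920/225748433
solve [mL_A; mL_B] = S·[w00; w01] and [mR_A; mR_B] = S·[w10; w11]:
  w00 = 1, w01 = 1, w10 = -1/2, w11 = 1

1 1 -1/2 1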